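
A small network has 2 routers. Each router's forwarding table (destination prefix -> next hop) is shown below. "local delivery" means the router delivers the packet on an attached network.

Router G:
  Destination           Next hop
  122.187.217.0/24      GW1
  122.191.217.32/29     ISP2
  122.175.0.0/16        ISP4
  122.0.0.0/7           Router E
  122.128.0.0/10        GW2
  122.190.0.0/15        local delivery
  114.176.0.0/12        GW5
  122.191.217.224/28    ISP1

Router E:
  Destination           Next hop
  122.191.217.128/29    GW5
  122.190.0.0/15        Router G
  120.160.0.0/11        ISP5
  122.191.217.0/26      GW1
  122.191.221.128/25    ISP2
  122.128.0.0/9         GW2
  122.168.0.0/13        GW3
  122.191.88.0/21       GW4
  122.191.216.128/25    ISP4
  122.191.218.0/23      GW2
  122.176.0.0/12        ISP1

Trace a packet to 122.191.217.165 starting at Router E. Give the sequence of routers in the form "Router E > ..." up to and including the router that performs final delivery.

Router E > Router G

At Router E: longest match for 122.191.217.165 is 122.190.0.0/15 -> Router G
At Router G: longest match for 122.191.217.165 is 122.190.0.0/15 -> local delivery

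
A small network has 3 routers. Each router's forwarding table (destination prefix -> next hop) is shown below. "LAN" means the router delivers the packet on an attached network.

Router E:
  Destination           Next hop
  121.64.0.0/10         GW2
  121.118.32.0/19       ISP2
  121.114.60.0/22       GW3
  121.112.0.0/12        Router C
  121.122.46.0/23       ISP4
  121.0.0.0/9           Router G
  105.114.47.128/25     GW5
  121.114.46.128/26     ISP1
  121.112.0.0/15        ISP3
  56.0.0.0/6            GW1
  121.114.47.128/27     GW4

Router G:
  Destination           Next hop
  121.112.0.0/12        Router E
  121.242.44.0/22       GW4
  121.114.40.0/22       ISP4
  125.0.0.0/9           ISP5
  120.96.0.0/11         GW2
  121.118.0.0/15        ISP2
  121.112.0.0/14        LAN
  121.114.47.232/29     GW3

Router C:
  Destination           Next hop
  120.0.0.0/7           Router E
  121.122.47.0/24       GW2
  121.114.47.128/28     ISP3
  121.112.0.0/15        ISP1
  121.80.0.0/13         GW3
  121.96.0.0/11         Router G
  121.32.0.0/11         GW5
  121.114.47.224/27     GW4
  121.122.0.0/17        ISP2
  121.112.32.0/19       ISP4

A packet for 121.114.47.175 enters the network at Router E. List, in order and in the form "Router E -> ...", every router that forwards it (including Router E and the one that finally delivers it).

At Router E: longest match for 121.114.47.175 is 121.112.0.0/12 -> Router C
At Router C: longest match for 121.114.47.175 is 121.96.0.0/11 -> Router G
At Router G: longest match for 121.114.47.175 is 121.112.0.0/14 -> LAN

Router E -> Router C -> Router G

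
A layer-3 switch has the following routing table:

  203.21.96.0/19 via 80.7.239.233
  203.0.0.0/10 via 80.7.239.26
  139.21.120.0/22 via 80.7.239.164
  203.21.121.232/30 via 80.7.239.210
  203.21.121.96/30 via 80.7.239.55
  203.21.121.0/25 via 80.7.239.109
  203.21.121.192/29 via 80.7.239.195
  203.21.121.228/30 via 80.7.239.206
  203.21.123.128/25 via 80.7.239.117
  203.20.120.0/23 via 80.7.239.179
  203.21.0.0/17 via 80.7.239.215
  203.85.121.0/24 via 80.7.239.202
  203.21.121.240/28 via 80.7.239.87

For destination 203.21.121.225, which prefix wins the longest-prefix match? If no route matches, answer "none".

203.21.96.0/19

Entries matching 203.21.121.225:
  203.0.0.0/10 (203.0.0.0 - 203.63.255.255)
  203.21.0.0/17 (203.21.0.0 - 203.21.127.255)
  203.21.96.0/19 (203.21.96.0 - 203.21.127.255)
Most specific is 203.21.96.0/19.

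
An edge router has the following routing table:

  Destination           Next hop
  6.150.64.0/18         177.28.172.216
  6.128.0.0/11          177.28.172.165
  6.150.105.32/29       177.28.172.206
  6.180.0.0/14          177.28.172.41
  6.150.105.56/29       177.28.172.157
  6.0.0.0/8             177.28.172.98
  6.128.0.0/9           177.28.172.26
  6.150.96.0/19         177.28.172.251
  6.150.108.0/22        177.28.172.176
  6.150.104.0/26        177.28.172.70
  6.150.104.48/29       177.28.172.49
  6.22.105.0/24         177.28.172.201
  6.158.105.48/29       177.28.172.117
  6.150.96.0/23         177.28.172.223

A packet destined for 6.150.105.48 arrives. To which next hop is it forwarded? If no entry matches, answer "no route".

177.28.172.251

Routes whose prefix contains 6.150.105.48:
  6.0.0.0/8 (6.0.0.0 - 6.255.255.255) -> 177.28.172.98
  6.128.0.0/9 (6.128.0.0 - 6.255.255.255) -> 177.28.172.26
  6.128.0.0/11 (6.128.0.0 - 6.159.255.255) -> 177.28.172.165
  6.150.64.0/18 (6.150.64.0 - 6.150.127.255) -> 177.28.172.216
  6.150.96.0/19 (6.150.96.0 - 6.150.127.255) -> 177.28.172.251
More-specific entries that do NOT match:
  6.150.105.32/29 (6.150.105.32 - 6.150.105.39) does not contain 6.150.105.48
  6.150.105.56/29 (6.150.105.56 - 6.150.105.63) does not contain 6.150.105.48
  6.150.104.48/29 (6.150.104.48 - 6.150.104.55) does not contain 6.150.105.48
  6.158.105.48/29 (6.158.105.48 - 6.158.105.55) does not contain 6.150.105.48
  6.150.104.0/26 (6.150.104.0 - 6.150.104.63) does not contain 6.150.105.48
  6.22.105.0/24 (6.22.105.0 - 6.22.105.255) does not contain 6.150.105.48
  6.150.96.0/23 (6.150.96.0 - 6.150.97.255) does not contain 6.150.105.48
  6.150.108.0/22 (6.150.108.0 - 6.150.111.255) does not contain 6.150.105.48
Longest matching prefix is /19 -> next hop 177.28.172.251.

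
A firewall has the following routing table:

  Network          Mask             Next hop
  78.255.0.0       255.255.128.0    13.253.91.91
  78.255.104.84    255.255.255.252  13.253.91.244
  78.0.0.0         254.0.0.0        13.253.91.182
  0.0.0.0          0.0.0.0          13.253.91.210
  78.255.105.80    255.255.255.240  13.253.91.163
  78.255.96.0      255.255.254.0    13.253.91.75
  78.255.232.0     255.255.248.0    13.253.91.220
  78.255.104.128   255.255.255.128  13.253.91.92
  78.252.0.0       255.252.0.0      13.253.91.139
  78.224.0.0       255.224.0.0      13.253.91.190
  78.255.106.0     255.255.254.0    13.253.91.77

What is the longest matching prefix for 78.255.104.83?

Entries matching 78.255.104.83:
  0.0.0.0/0 (default, matches everything)
  78.0.0.0/7 (78.0.0.0 - 79.255.255.255)
  78.224.0.0/11 (78.224.0.0 - 78.255.255.255)
  78.252.0.0/14 (78.252.0.0 - 78.255.255.255)
  78.255.0.0/17 (78.255.0.0 - 78.255.127.255)
Most specific is 78.255.0.0/17.

78.255.0.0/17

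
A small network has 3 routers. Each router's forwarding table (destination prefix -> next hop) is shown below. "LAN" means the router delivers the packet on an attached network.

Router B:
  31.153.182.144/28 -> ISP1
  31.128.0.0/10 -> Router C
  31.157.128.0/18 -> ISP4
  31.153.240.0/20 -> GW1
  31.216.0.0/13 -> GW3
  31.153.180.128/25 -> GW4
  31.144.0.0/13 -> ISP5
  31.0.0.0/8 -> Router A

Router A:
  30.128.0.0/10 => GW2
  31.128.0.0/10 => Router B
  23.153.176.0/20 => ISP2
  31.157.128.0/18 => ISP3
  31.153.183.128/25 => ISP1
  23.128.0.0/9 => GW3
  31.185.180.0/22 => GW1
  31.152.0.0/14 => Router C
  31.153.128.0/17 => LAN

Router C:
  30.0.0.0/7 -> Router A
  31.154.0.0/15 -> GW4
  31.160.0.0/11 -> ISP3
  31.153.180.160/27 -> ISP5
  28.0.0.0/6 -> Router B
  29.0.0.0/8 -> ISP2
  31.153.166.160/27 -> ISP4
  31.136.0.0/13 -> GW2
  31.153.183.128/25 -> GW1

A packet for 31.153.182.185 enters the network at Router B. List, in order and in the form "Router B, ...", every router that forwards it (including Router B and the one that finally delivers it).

At Router B: longest match for 31.153.182.185 is 31.128.0.0/10 -> Router C
At Router C: longest match for 31.153.182.185 is 30.0.0.0/7 -> Router A
At Router A: longest match for 31.153.182.185 is 31.153.128.0/17 -> LAN

Router B, Router C, Router A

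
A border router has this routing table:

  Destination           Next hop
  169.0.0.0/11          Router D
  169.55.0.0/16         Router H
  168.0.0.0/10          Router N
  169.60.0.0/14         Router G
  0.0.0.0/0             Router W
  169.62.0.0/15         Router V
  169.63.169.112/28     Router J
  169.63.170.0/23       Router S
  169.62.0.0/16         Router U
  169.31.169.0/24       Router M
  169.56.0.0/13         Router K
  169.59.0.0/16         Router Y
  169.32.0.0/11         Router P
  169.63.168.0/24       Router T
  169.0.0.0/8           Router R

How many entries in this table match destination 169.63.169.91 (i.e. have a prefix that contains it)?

6

Prefixes containing 169.63.169.91:
  0.0.0.0/0 (default, matches everything)
  169.0.0.0/8 (169.0.0.0 - 169.255.255.255)
  169.32.0.0/11 (169.32.0.0 - 169.63.255.255)
  169.56.0.0/13 (169.56.0.0 - 169.63.255.255)
  169.60.0.0/14 (169.60.0.0 - 169.63.255.255)
  169.62.0.0/15 (169.62.0.0 - 169.63.255.255)
Total matching entries: 6.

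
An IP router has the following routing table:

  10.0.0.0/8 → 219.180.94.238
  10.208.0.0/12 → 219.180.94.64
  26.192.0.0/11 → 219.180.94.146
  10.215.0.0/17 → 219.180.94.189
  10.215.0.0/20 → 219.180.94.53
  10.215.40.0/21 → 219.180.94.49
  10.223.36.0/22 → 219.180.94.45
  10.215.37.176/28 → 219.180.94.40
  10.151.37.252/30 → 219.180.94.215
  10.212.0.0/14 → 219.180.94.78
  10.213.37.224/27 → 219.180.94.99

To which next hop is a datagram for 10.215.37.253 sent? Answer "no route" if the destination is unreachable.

Routes whose prefix contains 10.215.37.253:
  10.0.0.0/8 (10.0.0.0 - 10.255.255.255) -> 219.180.94.238
  10.208.0.0/12 (10.208.0.0 - 10.223.255.255) -> 219.180.94.64
  10.212.0.0/14 (10.212.0.0 - 10.215.255.255) -> 219.180.94.78
  10.215.0.0/17 (10.215.0.0 - 10.215.127.255) -> 219.180.94.189
More-specific entries that do NOT match:
  10.151.37.252/30 (10.151.37.252 - 10.151.37.255) does not contain 10.215.37.253
  10.215.37.176/28 (10.215.37.176 - 10.215.37.191) does not contain 10.215.37.253
  10.213.37.224/27 (10.213.37.224 - 10.213.37.255) does not contain 10.215.37.253
  10.223.36.0/22 (10.223.36.0 - 10.223.39.255) does not contain 10.215.37.253
  10.215.40.0/21 (10.215.40.0 - 10.215.47.255) does not contain 10.215.37.253
  10.215.0.0/20 (10.215.0.0 - 10.215.15.255) does not contain 10.215.37.253
Longest matching prefix is /17 -> next hop 219.180.94.189.

219.180.94.189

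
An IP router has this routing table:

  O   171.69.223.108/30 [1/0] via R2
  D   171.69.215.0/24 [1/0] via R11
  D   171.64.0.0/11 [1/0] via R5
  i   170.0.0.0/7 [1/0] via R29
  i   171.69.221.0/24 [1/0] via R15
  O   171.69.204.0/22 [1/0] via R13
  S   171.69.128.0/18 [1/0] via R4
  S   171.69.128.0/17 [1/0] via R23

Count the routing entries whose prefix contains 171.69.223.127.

3

Prefixes containing 171.69.223.127:
  170.0.0.0/7 (170.0.0.0 - 171.255.255.255)
  171.64.0.0/11 (171.64.0.0 - 171.95.255.255)
  171.69.128.0/17 (171.69.128.0 - 171.69.255.255)
Total matching entries: 3.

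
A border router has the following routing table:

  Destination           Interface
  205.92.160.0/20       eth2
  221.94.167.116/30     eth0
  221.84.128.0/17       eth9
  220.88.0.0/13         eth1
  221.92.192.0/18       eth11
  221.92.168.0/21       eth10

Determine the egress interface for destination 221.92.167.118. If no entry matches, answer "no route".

No entry's prefix contains 221.92.167.118; there is no default route.

no route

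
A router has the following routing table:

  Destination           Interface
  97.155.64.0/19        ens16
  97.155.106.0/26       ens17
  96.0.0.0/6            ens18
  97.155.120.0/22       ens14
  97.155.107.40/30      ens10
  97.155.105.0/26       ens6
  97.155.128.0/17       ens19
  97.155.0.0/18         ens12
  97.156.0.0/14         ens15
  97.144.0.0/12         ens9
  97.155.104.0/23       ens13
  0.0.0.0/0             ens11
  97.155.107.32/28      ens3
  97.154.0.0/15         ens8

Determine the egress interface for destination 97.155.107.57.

ens8

Routes whose prefix contains 97.155.107.57:
  0.0.0.0/0 (default, matches everything) -> ens11
  96.0.0.0/6 (96.0.0.0 - 99.255.255.255) -> ens18
  97.144.0.0/12 (97.144.0.0 - 97.159.255.255) -> ens9
  97.154.0.0/15 (97.154.0.0 - 97.155.255.255) -> ens8
More-specific entries that do NOT match:
  97.155.107.40/30 (97.155.107.40 - 97.155.107.43) does not contain 97.155.107.57
  97.155.107.32/28 (97.155.107.32 - 97.155.107.47) does not contain 97.155.107.57
  97.155.106.0/26 (97.155.106.0 - 97.155.106.63) does not contain 97.155.107.57
  97.155.105.0/26 (97.155.105.0 - 97.155.105.63) does not contain 97.155.107.57
  97.155.104.0/23 (97.155.104.0 - 97.155.105.255) does not contain 97.155.107.57
  97.155.120.0/22 (97.155.120.0 - 97.155.123.255) does not contain 97.155.107.57
  97.155.64.0/19 (97.155.64.0 - 97.155.95.255) does not contain 97.155.107.57
  97.155.0.0/18 (97.155.0.0 - 97.155.63.255) does not contain 97.155.107.57
  97.155.128.0/17 (97.155.128.0 - 97.155.255.255) does not contain 97.155.107.57
Longest matching prefix is /15 -> interface ens8.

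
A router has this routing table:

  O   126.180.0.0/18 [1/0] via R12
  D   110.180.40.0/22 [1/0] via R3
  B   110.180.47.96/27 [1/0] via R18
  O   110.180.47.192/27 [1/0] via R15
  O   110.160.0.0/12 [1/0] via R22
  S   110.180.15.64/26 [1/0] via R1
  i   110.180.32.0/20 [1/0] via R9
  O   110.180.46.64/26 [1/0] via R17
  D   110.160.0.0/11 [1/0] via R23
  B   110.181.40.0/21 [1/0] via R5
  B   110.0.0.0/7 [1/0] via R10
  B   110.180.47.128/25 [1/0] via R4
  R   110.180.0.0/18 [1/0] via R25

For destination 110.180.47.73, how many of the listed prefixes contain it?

4

Prefixes containing 110.180.47.73:
  110.0.0.0/7 (110.0.0.0 - 111.255.255.255)
  110.160.0.0/11 (110.160.0.0 - 110.191.255.255)
  110.180.0.0/18 (110.180.0.0 - 110.180.63.255)
  110.180.32.0/20 (110.180.32.0 - 110.180.47.255)
Total matching entries: 4.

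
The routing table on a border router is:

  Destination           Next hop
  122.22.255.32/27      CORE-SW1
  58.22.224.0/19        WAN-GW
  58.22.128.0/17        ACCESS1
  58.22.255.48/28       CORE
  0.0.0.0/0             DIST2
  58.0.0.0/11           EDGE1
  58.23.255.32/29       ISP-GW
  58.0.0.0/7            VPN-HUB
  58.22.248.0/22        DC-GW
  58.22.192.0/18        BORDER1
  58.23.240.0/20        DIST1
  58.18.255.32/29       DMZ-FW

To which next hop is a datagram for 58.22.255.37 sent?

Routes whose prefix contains 58.22.255.37:
  0.0.0.0/0 (default, matches everything) -> DIST2
  58.0.0.0/7 (58.0.0.0 - 59.255.255.255) -> VPN-HUB
  58.0.0.0/11 (58.0.0.0 - 58.31.255.255) -> EDGE1
  58.22.128.0/17 (58.22.128.0 - 58.22.255.255) -> ACCESS1
  58.22.192.0/18 (58.22.192.0 - 58.22.255.255) -> BORDER1
  58.22.224.0/19 (58.22.224.0 - 58.22.255.255) -> WAN-GW
More-specific entries that do NOT match:
  58.23.255.32/29 (58.23.255.32 - 58.23.255.39) does not contain 58.22.255.37
  58.18.255.32/29 (58.18.255.32 - 58.18.255.39) does not contain 58.22.255.37
  58.22.255.48/28 (58.22.255.48 - 58.22.255.63) does not contain 58.22.255.37
  122.22.255.32/27 (122.22.255.32 - 122.22.255.63) does not contain 58.22.255.37
  58.22.248.0/22 (58.22.248.0 - 58.22.251.255) does not contain 58.22.255.37
  58.23.240.0/20 (58.23.240.0 - 58.23.255.255) does not contain 58.22.255.37
Longest matching prefix is /19 -> next hop WAN-GW.

WAN-GW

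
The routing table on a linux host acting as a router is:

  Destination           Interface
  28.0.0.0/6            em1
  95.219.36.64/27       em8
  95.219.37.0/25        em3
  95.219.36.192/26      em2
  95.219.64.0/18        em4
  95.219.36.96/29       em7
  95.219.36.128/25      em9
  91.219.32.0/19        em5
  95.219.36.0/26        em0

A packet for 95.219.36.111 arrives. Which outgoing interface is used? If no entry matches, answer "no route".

No entry's prefix contains 95.219.36.111; there is no default route.

no route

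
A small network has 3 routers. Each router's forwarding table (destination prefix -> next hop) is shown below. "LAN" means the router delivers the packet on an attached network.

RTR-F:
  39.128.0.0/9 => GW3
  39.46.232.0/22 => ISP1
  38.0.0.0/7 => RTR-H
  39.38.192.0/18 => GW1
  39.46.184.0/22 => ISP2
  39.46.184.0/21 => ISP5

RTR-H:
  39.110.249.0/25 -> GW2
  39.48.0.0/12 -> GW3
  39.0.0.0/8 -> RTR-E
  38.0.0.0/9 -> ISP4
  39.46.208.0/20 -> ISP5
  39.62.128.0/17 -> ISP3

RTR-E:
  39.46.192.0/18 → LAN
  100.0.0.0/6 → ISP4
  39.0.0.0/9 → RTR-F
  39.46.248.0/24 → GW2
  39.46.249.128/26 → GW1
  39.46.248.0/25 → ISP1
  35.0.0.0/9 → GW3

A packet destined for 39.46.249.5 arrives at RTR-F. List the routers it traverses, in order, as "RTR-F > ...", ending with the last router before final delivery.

RTR-F > RTR-H > RTR-E

At RTR-F: longest match for 39.46.249.5 is 38.0.0.0/7 -> RTR-H
At RTR-H: longest match for 39.46.249.5 is 39.0.0.0/8 -> RTR-E
At RTR-E: longest match for 39.46.249.5 is 39.46.192.0/18 -> LAN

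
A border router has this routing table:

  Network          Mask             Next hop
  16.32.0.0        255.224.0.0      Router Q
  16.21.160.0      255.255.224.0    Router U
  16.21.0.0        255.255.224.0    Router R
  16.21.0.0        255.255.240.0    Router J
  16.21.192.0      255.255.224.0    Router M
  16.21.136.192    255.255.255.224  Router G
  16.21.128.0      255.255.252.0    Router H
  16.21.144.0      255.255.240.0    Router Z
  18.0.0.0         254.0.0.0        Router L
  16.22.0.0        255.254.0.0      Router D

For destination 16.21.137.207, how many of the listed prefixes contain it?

0

No listed prefix contains 16.21.137.207.
Total matching entries: 0.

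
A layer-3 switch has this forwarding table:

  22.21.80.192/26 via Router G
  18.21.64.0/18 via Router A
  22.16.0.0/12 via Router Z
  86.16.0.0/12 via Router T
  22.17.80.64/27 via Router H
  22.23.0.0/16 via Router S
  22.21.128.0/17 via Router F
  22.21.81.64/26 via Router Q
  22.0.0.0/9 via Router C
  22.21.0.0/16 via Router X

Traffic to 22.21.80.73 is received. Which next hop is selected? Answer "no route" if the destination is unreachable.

Routes whose prefix contains 22.21.80.73:
  22.0.0.0/9 (22.0.0.0 - 22.127.255.255) -> Router C
  22.16.0.0/12 (22.16.0.0 - 22.31.255.255) -> Router Z
  22.21.0.0/16 (22.21.0.0 - 22.21.255.255) -> Router X
More-specific entries that do NOT match:
  22.17.80.64/27 (22.17.80.64 - 22.17.80.95) does not contain 22.21.80.73
  22.21.80.192/26 (22.21.80.192 - 22.21.80.255) does not contain 22.21.80.73
  22.21.81.64/26 (22.21.81.64 - 22.21.81.127) does not contain 22.21.80.73
  18.21.64.0/18 (18.21.64.0 - 18.21.127.255) does not contain 22.21.80.73
  22.21.128.0/17 (22.21.128.0 - 22.21.255.255) does not contain 22.21.80.73
Longest matching prefix is /16 -> next hop Router X.

Router X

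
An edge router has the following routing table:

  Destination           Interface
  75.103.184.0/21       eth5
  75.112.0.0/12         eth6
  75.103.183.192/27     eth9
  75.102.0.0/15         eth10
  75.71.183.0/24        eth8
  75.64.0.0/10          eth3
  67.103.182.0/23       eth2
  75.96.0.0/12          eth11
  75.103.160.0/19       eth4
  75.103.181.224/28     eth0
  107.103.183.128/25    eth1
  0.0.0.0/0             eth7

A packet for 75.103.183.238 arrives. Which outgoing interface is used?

Routes whose prefix contains 75.103.183.238:
  0.0.0.0/0 (default, matches everything) -> eth7
  75.64.0.0/10 (75.64.0.0 - 75.127.255.255) -> eth3
  75.96.0.0/12 (75.96.0.0 - 75.111.255.255) -> eth11
  75.102.0.0/15 (75.102.0.0 - 75.103.255.255) -> eth10
  75.103.160.0/19 (75.103.160.0 - 75.103.191.255) -> eth4
More-specific entries that do NOT match:
  75.103.181.224/28 (75.103.181.224 - 75.103.181.239) does not contain 75.103.183.238
  75.103.183.192/27 (75.103.183.192 - 75.103.183.223) does not contain 75.103.183.238
  107.103.183.128/25 (107.103.183.128 - 107.103.183.255) does not contain 75.103.183.238
  75.71.183.0/24 (75.71.183.0 - 75.71.183.255) does not contain 75.103.183.238
  67.103.182.0/23 (67.103.182.0 - 67.103.183.255) does not contain 75.103.183.238
  75.103.184.0/21 (75.103.184.0 - 75.103.191.255) does not contain 75.103.183.238
Longest matching prefix is /19 -> interface eth4.

eth4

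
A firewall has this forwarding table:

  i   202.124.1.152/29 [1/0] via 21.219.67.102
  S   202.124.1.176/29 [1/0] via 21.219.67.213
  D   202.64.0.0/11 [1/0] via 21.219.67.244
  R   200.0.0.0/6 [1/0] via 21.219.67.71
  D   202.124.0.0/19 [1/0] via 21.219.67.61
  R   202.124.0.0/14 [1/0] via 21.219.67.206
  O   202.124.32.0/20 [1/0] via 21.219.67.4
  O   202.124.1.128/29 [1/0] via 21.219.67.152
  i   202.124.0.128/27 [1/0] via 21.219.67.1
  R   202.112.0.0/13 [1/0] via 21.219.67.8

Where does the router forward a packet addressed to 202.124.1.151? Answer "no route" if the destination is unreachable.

Routes whose prefix contains 202.124.1.151:
  200.0.0.0/6 (200.0.0.0 - 203.255.255.255) -> 21.219.67.71
  202.124.0.0/14 (202.124.0.0 - 202.127.255.255) -> 21.219.67.206
  202.124.0.0/19 (202.124.0.0 - 202.124.31.255) -> 21.219.67.61
More-specific entries that do NOT match:
  202.124.1.152/29 (202.124.1.152 - 202.124.1.159) does not contain 202.124.1.151
  202.124.1.176/29 (202.124.1.176 - 202.124.1.183) does not contain 202.124.1.151
  202.124.1.128/29 (202.124.1.128 - 202.124.1.135) does not contain 202.124.1.151
  202.124.0.128/27 (202.124.0.128 - 202.124.0.159) does not contain 202.124.1.151
  202.124.32.0/20 (202.124.32.0 - 202.124.47.255) does not contain 202.124.1.151
Longest matching prefix is /19 -> next hop 21.219.67.61.

21.219.67.61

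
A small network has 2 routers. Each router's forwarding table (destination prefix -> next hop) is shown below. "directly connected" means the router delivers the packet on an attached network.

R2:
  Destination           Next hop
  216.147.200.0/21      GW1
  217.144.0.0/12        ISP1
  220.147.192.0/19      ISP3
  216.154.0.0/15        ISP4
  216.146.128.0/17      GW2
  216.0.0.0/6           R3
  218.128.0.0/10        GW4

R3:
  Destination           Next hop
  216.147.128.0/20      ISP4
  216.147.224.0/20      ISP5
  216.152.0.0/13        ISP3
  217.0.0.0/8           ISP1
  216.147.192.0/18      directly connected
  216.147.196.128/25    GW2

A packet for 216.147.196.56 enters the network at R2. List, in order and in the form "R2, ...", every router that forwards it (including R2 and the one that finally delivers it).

At R2: longest match for 216.147.196.56 is 216.0.0.0/6 -> R3
At R3: longest match for 216.147.196.56 is 216.147.192.0/18 -> directly connected

R2, R3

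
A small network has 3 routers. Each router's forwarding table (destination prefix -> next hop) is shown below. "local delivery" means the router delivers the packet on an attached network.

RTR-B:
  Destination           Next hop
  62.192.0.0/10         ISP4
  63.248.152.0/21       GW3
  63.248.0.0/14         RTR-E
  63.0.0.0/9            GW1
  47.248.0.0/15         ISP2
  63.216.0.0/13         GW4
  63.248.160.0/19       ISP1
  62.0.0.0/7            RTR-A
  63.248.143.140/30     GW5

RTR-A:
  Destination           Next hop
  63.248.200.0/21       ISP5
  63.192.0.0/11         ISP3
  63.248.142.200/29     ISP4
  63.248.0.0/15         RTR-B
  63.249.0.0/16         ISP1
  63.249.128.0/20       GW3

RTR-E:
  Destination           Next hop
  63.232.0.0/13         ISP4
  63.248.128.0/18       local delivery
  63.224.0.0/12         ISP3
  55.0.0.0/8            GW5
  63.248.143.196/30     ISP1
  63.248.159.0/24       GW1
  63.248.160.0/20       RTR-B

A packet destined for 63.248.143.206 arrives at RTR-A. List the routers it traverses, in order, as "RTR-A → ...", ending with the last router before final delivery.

At RTR-A: longest match for 63.248.143.206 is 63.248.0.0/15 -> RTR-B
At RTR-B: longest match for 63.248.143.206 is 63.248.0.0/14 -> RTR-E
At RTR-E: longest match for 63.248.143.206 is 63.248.128.0/18 -> local delivery

RTR-A → RTR-B → RTR-E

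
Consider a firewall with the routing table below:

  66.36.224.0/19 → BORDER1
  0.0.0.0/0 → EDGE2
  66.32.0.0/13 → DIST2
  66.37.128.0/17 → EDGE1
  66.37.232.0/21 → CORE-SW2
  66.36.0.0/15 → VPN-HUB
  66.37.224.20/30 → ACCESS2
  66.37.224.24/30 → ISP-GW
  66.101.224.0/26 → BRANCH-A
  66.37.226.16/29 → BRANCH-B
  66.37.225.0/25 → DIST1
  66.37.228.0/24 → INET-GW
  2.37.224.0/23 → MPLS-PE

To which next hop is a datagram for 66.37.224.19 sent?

Routes whose prefix contains 66.37.224.19:
  0.0.0.0/0 (default, matches everything) -> EDGE2
  66.32.0.0/13 (66.32.0.0 - 66.39.255.255) -> DIST2
  66.36.0.0/15 (66.36.0.0 - 66.37.255.255) -> VPN-HUB
  66.37.128.0/17 (66.37.128.0 - 66.37.255.255) -> EDGE1
More-specific entries that do NOT match:
  66.37.224.20/30 (66.37.224.20 - 66.37.224.23) does not contain 66.37.224.19
  66.37.224.24/30 (66.37.224.24 - 66.37.224.27) does not contain 66.37.224.19
  66.37.226.16/29 (66.37.226.16 - 66.37.226.23) does not contain 66.37.224.19
  66.101.224.0/26 (66.101.224.0 - 66.101.224.63) does not contain 66.37.224.19
  66.37.225.0/25 (66.37.225.0 - 66.37.225.127) does not contain 66.37.224.19
  66.37.228.0/24 (66.37.228.0 - 66.37.228.255) does not contain 66.37.224.19
  2.37.224.0/23 (2.37.224.0 - 2.37.225.255) does not contain 66.37.224.19
  66.37.232.0/21 (66.37.232.0 - 66.37.239.255) does not contain 66.37.224.19
  66.36.224.0/19 (66.36.224.0 - 66.36.255.255) does not contain 66.37.224.19
Longest matching prefix is /17 -> next hop EDGE1.

EDGE1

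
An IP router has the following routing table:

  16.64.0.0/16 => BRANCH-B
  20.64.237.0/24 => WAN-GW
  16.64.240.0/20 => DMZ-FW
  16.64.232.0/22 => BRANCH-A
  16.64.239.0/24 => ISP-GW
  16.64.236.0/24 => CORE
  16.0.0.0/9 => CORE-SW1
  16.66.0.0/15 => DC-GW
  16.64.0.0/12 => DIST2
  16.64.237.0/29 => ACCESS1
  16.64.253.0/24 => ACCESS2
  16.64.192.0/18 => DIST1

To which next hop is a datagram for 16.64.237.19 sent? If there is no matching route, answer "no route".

Routes whose prefix contains 16.64.237.19:
  16.0.0.0/9 (16.0.0.0 - 16.127.255.255) -> CORE-SW1
  16.64.0.0/12 (16.64.0.0 - 16.79.255.255) -> DIST2
  16.64.0.0/16 (16.64.0.0 - 16.64.255.255) -> BRANCH-B
  16.64.192.0/18 (16.64.192.0 - 16.64.255.255) -> DIST1
More-specific entries that do NOT match:
  16.64.237.0/29 (16.64.237.0 - 16.64.237.7) does not contain 16.64.237.19
  20.64.237.0/24 (20.64.237.0 - 20.64.237.255) does not contain 16.64.237.19
  16.64.239.0/24 (16.64.239.0 - 16.64.239.255) does not contain 16.64.237.19
  16.64.236.0/24 (16.64.236.0 - 16.64.236.255) does not contain 16.64.237.19
  16.64.253.0/24 (16.64.253.0 - 16.64.253.255) does not contain 16.64.237.19
  16.64.232.0/22 (16.64.232.0 - 16.64.235.255) does not contain 16.64.237.19
  16.64.240.0/20 (16.64.240.0 - 16.64.255.255) does not contain 16.64.237.19
Longest matching prefix is /18 -> next hop DIST1.

DIST1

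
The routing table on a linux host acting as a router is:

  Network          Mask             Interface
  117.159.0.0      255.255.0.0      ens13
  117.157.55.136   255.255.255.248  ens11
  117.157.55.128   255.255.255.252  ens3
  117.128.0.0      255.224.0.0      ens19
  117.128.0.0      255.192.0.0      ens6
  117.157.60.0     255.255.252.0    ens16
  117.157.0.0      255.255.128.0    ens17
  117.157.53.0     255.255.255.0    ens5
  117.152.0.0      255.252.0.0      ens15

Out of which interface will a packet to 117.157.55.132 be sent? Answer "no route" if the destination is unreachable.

ens17

Routes whose prefix contains 117.157.55.132:
  117.128.0.0/10 (117.128.0.0 - 117.191.255.255) -> ens6
  117.128.0.0/11 (117.128.0.0 - 117.159.255.255) -> ens19
  117.157.0.0/17 (117.157.0.0 - 117.157.127.255) -> ens17
More-specific entries that do NOT match:
  117.157.55.128/30 (117.157.55.128 - 117.157.55.131) does not contain 117.157.55.132
  117.157.55.136/29 (117.157.55.136 - 117.157.55.143) does not contain 117.157.55.132
  117.157.53.0/24 (117.157.53.0 - 117.157.53.255) does not contain 117.157.55.132
  117.157.60.0/22 (117.157.60.0 - 117.157.63.255) does not contain 117.157.55.132
Longest matching prefix is /17 -> interface ens17.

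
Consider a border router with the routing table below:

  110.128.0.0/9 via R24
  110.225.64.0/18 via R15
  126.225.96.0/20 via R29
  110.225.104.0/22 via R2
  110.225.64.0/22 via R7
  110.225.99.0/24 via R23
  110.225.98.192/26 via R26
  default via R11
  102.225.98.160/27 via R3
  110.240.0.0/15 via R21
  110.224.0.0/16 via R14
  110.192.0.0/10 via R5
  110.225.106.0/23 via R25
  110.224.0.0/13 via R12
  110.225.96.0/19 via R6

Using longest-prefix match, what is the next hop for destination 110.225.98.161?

R6

Routes whose prefix contains 110.225.98.161:
  0.0.0.0/0 (default, matches everything) -> R11
  110.128.0.0/9 (110.128.0.0 - 110.255.255.255) -> R24
  110.192.0.0/10 (110.192.0.0 - 110.255.255.255) -> R5
  110.224.0.0/13 (110.224.0.0 - 110.231.255.255) -> R12
  110.225.64.0/18 (110.225.64.0 - 110.225.127.255) -> R15
  110.225.96.0/19 (110.225.96.0 - 110.225.127.255) -> R6
More-specific entries that do NOT match:
  102.225.98.160/27 (102.225.98.160 - 102.225.98.191) does not contain 110.225.98.161
  110.225.98.192/26 (110.225.98.192 - 110.225.98.255) does not contain 110.225.98.161
  110.225.99.0/24 (110.225.99.0 - 110.225.99.255) does not contain 110.225.98.161
  110.225.106.0/23 (110.225.106.0 - 110.225.107.255) does not contain 110.225.98.161
  110.225.104.0/22 (110.225.104.0 - 110.225.107.255) does not contain 110.225.98.161
  110.225.64.0/22 (110.225.64.0 - 110.225.67.255) does not contain 110.225.98.161
  126.225.96.0/20 (126.225.96.0 - 126.225.111.255) does not contain 110.225.98.161
Longest matching prefix is /19 -> next hop R6.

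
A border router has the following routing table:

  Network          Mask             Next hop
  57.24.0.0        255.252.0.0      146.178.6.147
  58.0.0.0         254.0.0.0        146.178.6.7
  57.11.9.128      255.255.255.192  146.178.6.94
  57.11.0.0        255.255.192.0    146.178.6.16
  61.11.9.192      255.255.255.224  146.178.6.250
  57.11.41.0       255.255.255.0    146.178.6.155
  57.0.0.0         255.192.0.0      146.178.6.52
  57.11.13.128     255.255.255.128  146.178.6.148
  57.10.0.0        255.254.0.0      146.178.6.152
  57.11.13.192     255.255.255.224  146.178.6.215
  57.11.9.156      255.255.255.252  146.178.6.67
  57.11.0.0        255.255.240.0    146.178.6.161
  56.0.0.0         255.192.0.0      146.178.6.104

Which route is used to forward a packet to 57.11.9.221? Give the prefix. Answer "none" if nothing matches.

57.11.0.0/20

Entries matching 57.11.9.221:
  57.0.0.0/10 (57.0.0.0 - 57.63.255.255)
  57.10.0.0/15 (57.10.0.0 - 57.11.255.255)
  57.11.0.0/18 (57.11.0.0 - 57.11.63.255)
  57.11.0.0/20 (57.11.0.0 - 57.11.15.255)
Most specific is 57.11.0.0/20.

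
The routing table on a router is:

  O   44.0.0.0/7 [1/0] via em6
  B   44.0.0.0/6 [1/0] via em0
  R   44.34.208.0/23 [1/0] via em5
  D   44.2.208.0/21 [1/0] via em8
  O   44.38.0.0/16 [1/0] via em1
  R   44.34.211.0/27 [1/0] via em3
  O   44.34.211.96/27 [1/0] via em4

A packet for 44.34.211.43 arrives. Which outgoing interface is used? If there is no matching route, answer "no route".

em6

Routes whose prefix contains 44.34.211.43:
  44.0.0.0/6 (44.0.0.0 - 47.255.255.255) -> em0
  44.0.0.0/7 (44.0.0.0 - 45.255.255.255) -> em6
More-specific entries that do NOT match:
  44.34.211.0/27 (44.34.211.0 - 44.34.211.31) does not contain 44.34.211.43
  44.34.211.96/27 (44.34.211.96 - 44.34.211.127) does not contain 44.34.211.43
  44.34.208.0/23 (44.34.208.0 - 44.34.209.255) does not contain 44.34.211.43
  44.2.208.0/21 (44.2.208.0 - 44.2.215.255) does not contain 44.34.211.43
  44.38.0.0/16 (44.38.0.0 - 44.38.255.255) does not contain 44.34.211.43
Longest matching prefix is /7 -> interface em6.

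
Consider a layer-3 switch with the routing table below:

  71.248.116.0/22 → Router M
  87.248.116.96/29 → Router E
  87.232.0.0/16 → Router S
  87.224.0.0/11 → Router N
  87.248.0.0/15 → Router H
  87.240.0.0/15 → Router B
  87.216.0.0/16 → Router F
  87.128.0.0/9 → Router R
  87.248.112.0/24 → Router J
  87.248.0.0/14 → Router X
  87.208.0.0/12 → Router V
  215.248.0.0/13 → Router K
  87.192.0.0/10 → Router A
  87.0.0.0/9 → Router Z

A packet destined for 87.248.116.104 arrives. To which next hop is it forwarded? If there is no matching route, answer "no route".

Router H

Routes whose prefix contains 87.248.116.104:
  87.128.0.0/9 (87.128.0.0 - 87.255.255.255) -> Router R
  87.192.0.0/10 (87.192.0.0 - 87.255.255.255) -> Router A
  87.224.0.0/11 (87.224.0.0 - 87.255.255.255) -> Router N
  87.248.0.0/14 (87.248.0.0 - 87.251.255.255) -> Router X
  87.248.0.0/15 (87.248.0.0 - 87.249.255.255) -> Router H
More-specific entries that do NOT match:
  87.248.116.96/29 (87.248.116.96 - 87.248.116.103) does not contain 87.248.116.104
  87.248.112.0/24 (87.248.112.0 - 87.248.112.255) does not contain 87.248.116.104
  71.248.116.0/22 (71.248.116.0 - 71.248.119.255) does not contain 87.248.116.104
  87.232.0.0/16 (87.232.0.0 - 87.232.255.255) does not contain 87.248.116.104
  87.216.0.0/16 (87.216.0.0 - 87.216.255.255) does not contain 87.248.116.104
Longest matching prefix is /15 -> next hop Router H.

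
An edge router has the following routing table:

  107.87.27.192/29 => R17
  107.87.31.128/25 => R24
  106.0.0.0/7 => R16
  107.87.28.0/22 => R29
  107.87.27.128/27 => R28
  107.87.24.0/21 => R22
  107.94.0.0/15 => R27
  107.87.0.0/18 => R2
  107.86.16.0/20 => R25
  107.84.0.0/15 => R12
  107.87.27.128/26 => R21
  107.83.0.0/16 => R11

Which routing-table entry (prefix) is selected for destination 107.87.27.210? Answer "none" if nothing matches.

107.87.24.0/21

Entries matching 107.87.27.210:
  106.0.0.0/7 (106.0.0.0 - 107.255.255.255)
  107.87.0.0/18 (107.87.0.0 - 107.87.63.255)
  107.87.24.0/21 (107.87.24.0 - 107.87.31.255)
Most specific is 107.87.24.0/21.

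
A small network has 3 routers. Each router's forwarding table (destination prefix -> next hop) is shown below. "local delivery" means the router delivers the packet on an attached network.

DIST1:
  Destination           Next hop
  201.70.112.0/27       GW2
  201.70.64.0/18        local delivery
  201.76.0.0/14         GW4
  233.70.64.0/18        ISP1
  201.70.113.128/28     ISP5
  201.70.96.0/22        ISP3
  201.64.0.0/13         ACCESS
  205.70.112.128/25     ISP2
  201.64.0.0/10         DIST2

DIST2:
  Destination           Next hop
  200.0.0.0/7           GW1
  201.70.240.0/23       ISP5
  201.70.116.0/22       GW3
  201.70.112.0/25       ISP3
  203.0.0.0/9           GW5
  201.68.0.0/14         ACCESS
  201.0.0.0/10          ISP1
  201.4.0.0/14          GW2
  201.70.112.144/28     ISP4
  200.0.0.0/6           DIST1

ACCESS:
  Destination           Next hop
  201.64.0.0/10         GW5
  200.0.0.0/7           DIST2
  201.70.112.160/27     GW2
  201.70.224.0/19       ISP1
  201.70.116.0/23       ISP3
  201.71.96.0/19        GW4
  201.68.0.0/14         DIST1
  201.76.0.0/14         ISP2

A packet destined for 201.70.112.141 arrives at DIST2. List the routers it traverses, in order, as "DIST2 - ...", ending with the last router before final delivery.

DIST2 - ACCESS - DIST1

At DIST2: longest match for 201.70.112.141 is 201.68.0.0/14 -> ACCESS
At ACCESS: longest match for 201.70.112.141 is 201.68.0.0/14 -> DIST1
At DIST1: longest match for 201.70.112.141 is 201.70.64.0/18 -> local delivery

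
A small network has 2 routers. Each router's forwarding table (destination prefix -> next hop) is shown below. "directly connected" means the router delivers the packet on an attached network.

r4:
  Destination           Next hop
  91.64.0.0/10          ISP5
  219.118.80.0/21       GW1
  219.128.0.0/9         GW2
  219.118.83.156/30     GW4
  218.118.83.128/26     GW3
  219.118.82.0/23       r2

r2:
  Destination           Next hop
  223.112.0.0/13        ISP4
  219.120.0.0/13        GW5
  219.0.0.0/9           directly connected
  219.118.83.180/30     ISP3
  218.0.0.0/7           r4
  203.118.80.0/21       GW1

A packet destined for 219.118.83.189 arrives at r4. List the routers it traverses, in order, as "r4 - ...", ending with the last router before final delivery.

r4 - r2

At r4: longest match for 219.118.83.189 is 219.118.82.0/23 -> r2
At r2: longest match for 219.118.83.189 is 219.0.0.0/9 -> directly connected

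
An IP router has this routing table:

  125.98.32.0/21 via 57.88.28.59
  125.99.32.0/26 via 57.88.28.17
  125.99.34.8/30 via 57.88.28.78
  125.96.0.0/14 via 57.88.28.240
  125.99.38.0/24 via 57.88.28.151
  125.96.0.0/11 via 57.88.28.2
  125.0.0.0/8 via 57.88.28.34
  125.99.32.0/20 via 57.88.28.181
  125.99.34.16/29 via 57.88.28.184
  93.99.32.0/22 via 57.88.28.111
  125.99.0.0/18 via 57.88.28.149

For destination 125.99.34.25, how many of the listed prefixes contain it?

Prefixes containing 125.99.34.25:
  125.0.0.0/8 (125.0.0.0 - 125.255.255.255)
  125.96.0.0/11 (125.96.0.0 - 125.127.255.255)
  125.96.0.0/14 (125.96.0.0 - 125.99.255.255)
  125.99.0.0/18 (125.99.0.0 - 125.99.63.255)
  125.99.32.0/20 (125.99.32.0 - 125.99.47.255)
Total matching entries: 5.

5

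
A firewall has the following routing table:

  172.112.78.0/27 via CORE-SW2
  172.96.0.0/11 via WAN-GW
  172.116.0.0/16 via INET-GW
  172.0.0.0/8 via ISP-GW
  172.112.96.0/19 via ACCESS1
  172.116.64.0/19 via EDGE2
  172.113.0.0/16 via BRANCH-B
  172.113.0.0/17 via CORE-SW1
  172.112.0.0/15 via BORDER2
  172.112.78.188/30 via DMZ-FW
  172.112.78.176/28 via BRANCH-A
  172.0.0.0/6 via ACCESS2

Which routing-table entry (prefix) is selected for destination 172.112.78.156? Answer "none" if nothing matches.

172.112.0.0/15

Entries matching 172.112.78.156:
  172.0.0.0/6 (172.0.0.0 - 175.255.255.255)
  172.0.0.0/8 (172.0.0.0 - 172.255.255.255)
  172.96.0.0/11 (172.96.0.0 - 172.127.255.255)
  172.112.0.0/15 (172.112.0.0 - 172.113.255.255)
Most specific is 172.112.0.0/15.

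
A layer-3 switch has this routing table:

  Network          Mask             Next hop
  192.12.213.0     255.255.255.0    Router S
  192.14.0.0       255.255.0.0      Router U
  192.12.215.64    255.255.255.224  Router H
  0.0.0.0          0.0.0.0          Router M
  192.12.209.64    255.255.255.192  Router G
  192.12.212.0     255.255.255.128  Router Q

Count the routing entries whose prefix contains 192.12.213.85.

Prefixes containing 192.12.213.85:
  0.0.0.0/0 (default, matches everything)
  192.12.213.0/24 (192.12.213.0 - 192.12.213.255)
Total matching entries: 2.

2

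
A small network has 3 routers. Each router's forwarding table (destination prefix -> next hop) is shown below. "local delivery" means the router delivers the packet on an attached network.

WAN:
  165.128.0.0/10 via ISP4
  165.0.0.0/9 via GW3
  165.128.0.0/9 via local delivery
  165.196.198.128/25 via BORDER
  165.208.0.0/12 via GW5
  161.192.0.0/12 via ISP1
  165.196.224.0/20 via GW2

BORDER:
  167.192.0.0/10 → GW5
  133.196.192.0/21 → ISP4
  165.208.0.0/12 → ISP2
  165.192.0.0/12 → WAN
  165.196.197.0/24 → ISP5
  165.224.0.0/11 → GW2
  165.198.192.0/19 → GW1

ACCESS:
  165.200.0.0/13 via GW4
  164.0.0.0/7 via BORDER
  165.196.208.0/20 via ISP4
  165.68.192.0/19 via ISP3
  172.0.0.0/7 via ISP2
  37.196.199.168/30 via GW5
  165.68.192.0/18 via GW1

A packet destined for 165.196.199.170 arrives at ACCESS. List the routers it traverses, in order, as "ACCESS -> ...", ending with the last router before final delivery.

At ACCESS: longest match for 165.196.199.170 is 164.0.0.0/7 -> BORDER
At BORDER: longest match for 165.196.199.170 is 165.192.0.0/12 -> WAN
At WAN: longest match for 165.196.199.170 is 165.128.0.0/9 -> local delivery

ACCESS -> BORDER -> WAN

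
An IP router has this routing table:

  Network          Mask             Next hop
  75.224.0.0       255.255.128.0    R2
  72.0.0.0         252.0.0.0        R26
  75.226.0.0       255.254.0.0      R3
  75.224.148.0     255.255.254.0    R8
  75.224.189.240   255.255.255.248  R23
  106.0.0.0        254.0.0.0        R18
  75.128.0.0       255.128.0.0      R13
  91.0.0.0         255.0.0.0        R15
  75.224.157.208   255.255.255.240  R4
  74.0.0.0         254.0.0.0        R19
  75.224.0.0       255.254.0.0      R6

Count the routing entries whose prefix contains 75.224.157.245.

4

Prefixes containing 75.224.157.245:
  72.0.0.0/6 (72.0.0.0 - 75.255.255.255)
  74.0.0.0/7 (74.0.0.0 - 75.255.255.255)
  75.128.0.0/9 (75.128.0.0 - 75.255.255.255)
  75.224.0.0/15 (75.224.0.0 - 75.225.255.255)
Total matching entries: 4.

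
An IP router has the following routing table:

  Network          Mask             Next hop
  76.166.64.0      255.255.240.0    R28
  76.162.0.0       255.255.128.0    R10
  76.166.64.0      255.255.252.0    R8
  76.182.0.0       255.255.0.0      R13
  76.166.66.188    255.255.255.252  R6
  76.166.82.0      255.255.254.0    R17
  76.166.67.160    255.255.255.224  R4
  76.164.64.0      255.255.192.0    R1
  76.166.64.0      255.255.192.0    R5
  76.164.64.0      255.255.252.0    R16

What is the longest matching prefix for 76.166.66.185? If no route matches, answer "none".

Entries matching 76.166.66.185:
  76.166.64.0/18 (76.166.64.0 - 76.166.127.255)
  76.166.64.0/20 (76.166.64.0 - 76.166.79.255)
  76.166.64.0/22 (76.166.64.0 - 76.166.67.255)
Most specific is 76.166.64.0/22.

76.166.64.0/22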